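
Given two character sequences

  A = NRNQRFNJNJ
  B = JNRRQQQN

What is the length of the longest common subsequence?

4

Match N at A[1]=B[2], then R at A[2]=B[4], then Q at A[4]=B[7], then N at A[9]=B[8] — 4 characters in the same relative order in both. Since dp[10][8] = 4, nothing longer is possible.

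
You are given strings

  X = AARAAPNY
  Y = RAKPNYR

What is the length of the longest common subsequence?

Match R (X #3, Y #1) → A (X #4, Y #2) → P (X #6, Y #4) → N (X #7, Y #5) → Y (X #8, Y #6) — 5 characters in the same relative order in both. The LCS DP gives dp[8][7] = 5, so this is optimal.

5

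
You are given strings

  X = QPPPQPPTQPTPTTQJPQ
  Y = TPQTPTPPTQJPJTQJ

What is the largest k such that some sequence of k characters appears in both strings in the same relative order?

11

Taking P (X #4, Y #2), then Q (X #5, Y #3), then P (X #7, Y #5), then T (X #8, Y #6), then P (X #10, Y #7), then P (X #12, Y #8), then T (X #14, Y #9), then Q (X #15, Y #10), then J (X #16, Y #11), then P (X #17, Y #12), then Q (X #18, Y #15) gives a common subsequence of length 11. Since dp[18][16] = 11, nothing longer is possible.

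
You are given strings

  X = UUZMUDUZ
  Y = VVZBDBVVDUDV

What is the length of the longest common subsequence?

3

Match Z [3,3], U [5,10], D [6,11] — 3 characters in the same relative order in both. The LCS DP gives dp[8][12] = 3, so this is optimal.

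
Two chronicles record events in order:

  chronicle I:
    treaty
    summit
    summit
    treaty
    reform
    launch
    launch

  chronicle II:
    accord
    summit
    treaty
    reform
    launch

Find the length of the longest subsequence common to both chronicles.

One common subsequence of length 4: summit [3,2]; then treaty [4,3]; then reform [5,4]; then launch [7,5], and the DP table's final entry dp[7][5] is also 4, so no common subsequence is longer.

4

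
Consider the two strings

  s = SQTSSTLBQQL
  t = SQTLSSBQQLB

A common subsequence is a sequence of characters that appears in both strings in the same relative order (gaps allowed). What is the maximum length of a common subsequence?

Pick S at s[1]=t[1], then Q at s[2]=t[2], then T at s[3]=t[3], then S at s[4]=t[5], then S at s[5]=t[6], then B at s[8]=t[7], then Q at s[9]=t[8], then Q at s[10]=t[9], then L at s[11]=t[10]; all 9 characters appear in both, in order. The LCS DP gives dp[11][11] = 9, so this is optimal.

9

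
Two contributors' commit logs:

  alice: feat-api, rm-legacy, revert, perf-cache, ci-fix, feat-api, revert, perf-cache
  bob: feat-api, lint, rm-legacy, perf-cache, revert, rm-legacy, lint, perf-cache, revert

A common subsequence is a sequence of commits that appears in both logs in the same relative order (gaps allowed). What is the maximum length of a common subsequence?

5

Pick feat-api at alice[1]=bob[1], then rm-legacy at alice[2]=bob[3], then revert at alice[3]=bob[5], then perf-cache at alice[4]=bob[8], then revert at alice[7]=bob[9]; all 5 commits appear in both, in order. The LCS DP gives dp[8][9] = 5, so this is optimal.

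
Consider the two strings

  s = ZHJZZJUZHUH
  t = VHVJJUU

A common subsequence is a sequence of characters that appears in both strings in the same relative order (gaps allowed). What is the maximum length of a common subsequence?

5

Let dp[i][j] be the LCS length of the first i characters of s and the first j characters of t. dp[i][j] = dp[i-1][j-1]+1 when the i-th and j-th characters match, else max(dp[i-1][j], dp[i][j-1]).
    ·  V  H  V  J  J  U  U
 ·  0  0  0  0  0  0  0  0
 Z  0  0  0  0  0  0  0  0
 H  0  0  1  1  1  1  1  1
 J  0  0  1  1  2  2  2  2
 Z  0  0  1  1  2  2  2  2
 Z  0  0  1  1  2  2  2  2
 J  0  0  1  1  2  3  3  3
 U  0  0  1  1  2  3  4  4
 Z  0  0  1  1  2  3  4  4
 H  0  0  1  1  2  3  4  4
 U  0  0  1  1  2  3  4  5
 H  0  0  1  1  2  3  4  5
dp[11][7] = 5. One LCS (by backtracking along matches): HJJUU.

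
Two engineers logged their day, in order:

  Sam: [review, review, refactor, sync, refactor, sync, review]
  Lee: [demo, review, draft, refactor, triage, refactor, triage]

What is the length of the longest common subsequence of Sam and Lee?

3

One common subsequence of length 3: review [1,2] → refactor [3,4] → refactor [5,6], and the DP table's final entry dp[7][7] is also 3, so no common subsequence is longer.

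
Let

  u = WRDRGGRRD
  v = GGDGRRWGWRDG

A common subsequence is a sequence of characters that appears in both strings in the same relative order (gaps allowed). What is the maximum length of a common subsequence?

Match R [2,5], R [4,6], G [5,8], R [8,10], D [9,11] — 5 characters in the same relative order in both. The LCS DP gives dp[9][12] = 5, so this is optimal.

5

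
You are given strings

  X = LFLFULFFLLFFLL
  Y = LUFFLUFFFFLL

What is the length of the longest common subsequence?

10

Taking L [1,1], then F [2,4], then L [3,5], then U [5,6], then F [7,7], then F [8,8], then F [11,9], then F [12,10], then L [13,11], then L [14,12] gives a common subsequence of length 10. dp[14][12] = 10 confirms this is the maximum.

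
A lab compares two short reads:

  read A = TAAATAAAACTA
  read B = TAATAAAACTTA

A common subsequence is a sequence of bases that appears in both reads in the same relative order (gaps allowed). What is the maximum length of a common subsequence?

11

Let dp[i][j] be the LCS length of the first i bases of read A and the first j bases of read B. dp[i][j] = dp[i-1][j-1]+1 when the i-th and j-th bases match, else max(dp[i-1][j], dp[i][j-1]).
    ·  T  A  A  T  A  A  A  A  C  T  T  A
 ·  0  0  0  0  0  0  0  0  0  0  0  0  0
 T  0  1  1  1  1  1  1  1  1  1  1  1  1
 A  0  1  2  2  2  2  2  2  2  2  2  2  2
 A  0  1  2  3  3  3  3  3  3  3  3  3  3
 A  0  1  2  3  3  4  4  4  4  4  4  4  4
 T  0  1  2  3  4  4  4  4  4  4  5  5  5
 A  0  1  2  3  4  5  5  5  5  5  5  5  6
 A  0  1  2  3  4  5  6  6  6  6  6  6  6
 A  0  1  2  3  4  5  6  7  7  7  7  7  7
 A  0  1  2  3  4  5  6  7  8  8  8  8  8
 C  0  1  2  3  4  5  6  7  8  9  9  9  9
 T  0  1  2  3  4  5  6  7  8  9 10 10 10
 A  0  1  2  3  4  5  6  7  8  9 10 10 11
dp[12][12] = 11. One LCS (by backtracking along matches): TAATAAAACTA.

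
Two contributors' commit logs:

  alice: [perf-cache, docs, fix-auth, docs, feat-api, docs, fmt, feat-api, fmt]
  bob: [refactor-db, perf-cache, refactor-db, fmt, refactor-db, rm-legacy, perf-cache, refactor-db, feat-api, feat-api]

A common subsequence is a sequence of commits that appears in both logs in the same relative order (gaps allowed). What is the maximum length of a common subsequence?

One common subsequence of length 3: perf-cache at alice[1]=bob[7], then feat-api at alice[5]=bob[9], then feat-api at alice[8]=bob[10]. The LCS DP gives dp[9][10] = 3, so this is optimal.

3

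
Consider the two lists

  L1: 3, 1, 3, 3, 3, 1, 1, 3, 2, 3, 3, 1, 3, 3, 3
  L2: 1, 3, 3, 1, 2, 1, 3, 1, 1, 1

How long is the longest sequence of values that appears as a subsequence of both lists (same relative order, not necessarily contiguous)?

7

Match 1 [2,1], then 3 [3,2], then 3 [4,3], then 3 [5,7], then 1 [6,8], then 1 [7,9], then 1 [12,10] — 7 values in the same relative order in both, and the DP table's final entry dp[15][10] is also 7, so no common subsequence is longer.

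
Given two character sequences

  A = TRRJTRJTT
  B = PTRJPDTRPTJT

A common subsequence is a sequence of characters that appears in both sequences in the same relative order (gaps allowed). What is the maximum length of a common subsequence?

Let dp[i][j] be the LCS length of the first i characters of A and the first j characters of B. dp[i][j] = dp[i-1][j-1]+1 when the i-th and j-th characters match, else max(dp[i-1][j], dp[i][j-1]).
    ·  P  T  R  J  P  D  T  R  P  T  J  T
 ·  0  0  0  0  0  0  0  0  0  0  0  0  0
 T  0  0  1  1  1  1  1  1  1  1  1  1  1
 R  0  0  1  2  2  2  2  2  2  2  2  2  2
 R  0  0  1  2  2  2  2  2  3  3  3  3  3
 J  0  0  1  2  3  3  3  3  3  3  3  4  4
 T  0  0  1  2  3  3  3  4  4  4  4  4  5
 R  0  0  1  2  3  3  3  4  5  5  5  5  5
 J  0  0  1  2  3  3  3  4  5  5  5  6  6
 T  0  0  1  2  3  3  3  4  5  5  6  6  7
 T  0  0  1  2  3  3  3  4  5  5  6  6  7
dp[9][12] = 7. One LCS (by backtracking along matches): TRJTRJT.

7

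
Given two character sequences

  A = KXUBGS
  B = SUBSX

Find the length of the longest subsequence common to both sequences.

3

Let dp[i][j] be the LCS length of the first i characters of A and the first j characters of B. dp[i][j] = dp[i-1][j-1]+1 when the i-th and j-th characters match, else max(dp[i-1][j], dp[i][j-1]).
    ·  S  U  B  S  X
 ·  0  0  0  0  0  0
 K  0  0  0  0  0  0
 X  0  0  0  0  0  1
 U  0  0  1  1  1  1
 B  0  0  1  2  2  2
 G  0  0  1  2  2  2
 S  0  1  1  2  3  3
dp[6][5] = 3. One LCS (by backtracking along matches): UBS.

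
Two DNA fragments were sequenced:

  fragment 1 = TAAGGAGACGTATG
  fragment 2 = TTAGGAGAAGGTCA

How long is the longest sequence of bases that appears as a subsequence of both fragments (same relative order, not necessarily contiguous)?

10

Pick T [1,2], A [3,3], G [4,4], G [5,5], A [6,6], G [7,7], A [8,9], G [10,11], T [11,12], A [12,14]; all 10 bases appear in both, in order. dp[14][14] = 10 confirms this is the maximum.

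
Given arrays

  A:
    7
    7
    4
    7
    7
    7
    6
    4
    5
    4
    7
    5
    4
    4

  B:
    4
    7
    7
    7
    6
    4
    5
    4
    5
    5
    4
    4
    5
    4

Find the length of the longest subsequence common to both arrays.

Match 4 (A #3, B #1); then 7 (A #4, B #2); then 7 (A #5, B #3); then 7 (A #6, B #4); then 6 (A #7, B #5); then 4 (A #8, B #6); then 5 (A #9, B #7); then 4 (A #10, B #8); then 5 (A #12, B #10); then 4 (A #13, B #12); then 4 (A #14, B #14) — 11 values in the same relative order in both. Since dp[14][14] = 11, nothing longer is possible.

11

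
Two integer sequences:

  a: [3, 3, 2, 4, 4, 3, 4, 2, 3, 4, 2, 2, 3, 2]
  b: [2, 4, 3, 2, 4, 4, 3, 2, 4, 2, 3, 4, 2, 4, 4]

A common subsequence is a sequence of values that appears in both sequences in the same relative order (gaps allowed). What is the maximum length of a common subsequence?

Match 3 at a[2]=b[3], then 2 at a[3]=b[4], then 4 at a[4]=b[5], then 4 at a[5]=b[6], then 3 at a[6]=b[7], then 4 at a[7]=b[9], then 2 at a[8]=b[10], then 3 at a[9]=b[11], then 4 at a[10]=b[12], then 2 at a[11]=b[13] — 10 values in the same relative order in both. The LCS DP gives dp[14][15] = 10, so this is optimal.

10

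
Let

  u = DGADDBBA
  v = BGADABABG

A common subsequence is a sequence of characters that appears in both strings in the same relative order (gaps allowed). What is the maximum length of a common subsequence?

Match G at u[2]=v[2], then A at u[3]=v[3], then D at u[4]=v[4], then B at u[6]=v[6], then B at u[7]=v[8] — 5 characters in the same relative order in both. dp[8][9] = 5 confirms this is the maximum.

5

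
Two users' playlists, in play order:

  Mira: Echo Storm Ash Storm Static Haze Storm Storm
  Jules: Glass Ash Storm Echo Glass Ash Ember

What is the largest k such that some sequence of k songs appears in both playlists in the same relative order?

2

Taking Echo [1,4]; then Ash [3,6] gives a common subsequence of length 2. dp[8][7] = 2 confirms this is the maximum.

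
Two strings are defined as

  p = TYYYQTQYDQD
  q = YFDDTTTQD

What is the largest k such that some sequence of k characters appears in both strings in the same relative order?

4

One common subsequence of length 4: T [1,6] → T [6,7] → Q [10,8] → D [11,9]. dp[11][9] = 4 confirms this is the maximum.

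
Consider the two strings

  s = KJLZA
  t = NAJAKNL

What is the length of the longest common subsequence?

Taking K [1,5], then L [3,7] gives a common subsequence of length 2. Since dp[5][7] = 2, nothing longer is possible.

2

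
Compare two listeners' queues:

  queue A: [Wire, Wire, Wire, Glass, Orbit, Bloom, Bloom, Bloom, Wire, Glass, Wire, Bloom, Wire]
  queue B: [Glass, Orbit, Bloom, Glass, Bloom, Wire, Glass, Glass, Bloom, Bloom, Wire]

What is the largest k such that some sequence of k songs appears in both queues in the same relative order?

Match Glass (queue A #4, queue B #1); then Orbit (queue A #5, queue B #2); then Bloom (queue A #6, queue B #3); then Bloom (queue A #8, queue B #5); then Wire (queue A #9, queue B #6); then Glass (queue A #10, queue B #8); then Bloom (queue A #12, queue B #10); then Wire (queue A #13, queue B #11) — 8 songs in the same relative order in both. The LCS DP gives dp[13][11] = 8, so this is optimal.

8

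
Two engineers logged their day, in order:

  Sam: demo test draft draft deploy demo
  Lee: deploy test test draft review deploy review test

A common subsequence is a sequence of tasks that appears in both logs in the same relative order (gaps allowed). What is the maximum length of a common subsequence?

3

Taking test (Sam #2, Lee #3), then draft (Sam #3, Lee #4), then deploy (Sam #5, Lee #6) gives a common subsequence of length 3. Since dp[6][8] = 3, nothing longer is possible.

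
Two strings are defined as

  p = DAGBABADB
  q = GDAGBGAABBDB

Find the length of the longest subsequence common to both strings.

Pick D at p[1]=q[2], then A at p[2]=q[3], then G at p[3]=q[4], then B at p[4]=q[5], then A at p[5]=q[8], then B at p[6]=q[10], then D at p[8]=q[11], then B at p[9]=q[12]; all 8 characters appear in both, in order, and the DP table's final entry dp[9][12] is also 8, so no common subsequence is longer.

8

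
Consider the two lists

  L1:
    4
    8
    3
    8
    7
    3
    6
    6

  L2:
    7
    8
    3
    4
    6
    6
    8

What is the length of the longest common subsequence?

4

Let dp[i][j] be the LCS length of the first i values of L1 and the first j values of L2. dp[i][j] = dp[i-1][j-1]+1 when the i-th and j-th values match, else max(dp[i-1][j], dp[i][j-1]).
    ·  7  8  3  4  6  6  8
 ·  0  0  0  0  0  0  0  0
 4  0  0  0  0  1  1  1  1
 8  0  0  1  1  1  1  1  2
 3  0  0  1  2  2  2  2  2
 8  0  0  1  2  2  2  2  3
 7  0  1  1  2  2  2  2  3
 3  0  1  1  2  2  2  2  3
 6  0  1  1  2  2  3  3  3
 6  0  1  1  2  2  3  4  4
dp[8][7] = 4. One LCS (by backtracking along matches): 8, 3, 6, 6.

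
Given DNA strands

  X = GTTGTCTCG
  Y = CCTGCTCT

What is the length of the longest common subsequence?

Pick T (X #3, Y #3), then G (X #4, Y #4), then T (X #5, Y #6), then C (X #6, Y #7), then T (X #7, Y #8); all 5 bases appear in both, in order. Since dp[9][8] = 5, nothing longer is possible.

5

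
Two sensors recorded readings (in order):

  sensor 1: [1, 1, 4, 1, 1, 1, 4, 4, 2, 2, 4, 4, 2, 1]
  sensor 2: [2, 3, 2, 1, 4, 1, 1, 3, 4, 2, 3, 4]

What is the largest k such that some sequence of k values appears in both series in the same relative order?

Taking 1 at sensor 1[2]=sensor 2[4], 4 at sensor 1[3]=sensor 2[5], 1 at sensor 1[4]=sensor 2[6], 1 at sensor 1[5]=sensor 2[7], 4 at sensor 1[8]=sensor 2[9], 2 at sensor 1[9]=sensor 2[10], 4 at sensor 1[12]=sensor 2[12] gives a common subsequence of length 7. The LCS DP gives dp[14][12] = 7, so this is optimal.

7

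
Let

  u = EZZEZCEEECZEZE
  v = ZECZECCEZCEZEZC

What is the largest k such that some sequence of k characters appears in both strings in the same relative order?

Taking E (u #1, v #2), then Z (u #2, v #4), then E (u #4, v #8), then Z (u #5, v #9), then C (u #6, v #10), then E (u #9, v #11), then Z (u #11, v #12), then E (u #12, v #13), then Z (u #13, v #14) gives a common subsequence of length 9. The LCS DP gives dp[14][15] = 9, so this is optimal.

9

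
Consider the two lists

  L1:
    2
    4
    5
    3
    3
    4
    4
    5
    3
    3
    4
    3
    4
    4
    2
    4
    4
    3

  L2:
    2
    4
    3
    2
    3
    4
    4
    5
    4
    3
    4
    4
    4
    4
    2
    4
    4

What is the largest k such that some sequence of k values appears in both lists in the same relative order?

Pick 2 [1,1], 4 [2,2], 3 [4,3], 3 [5,5], 4 [6,6], 4 [7,7], 5 [8,8], 3 [9,10], 4 [11,12], 4 [13,13], 4 [14,14], 2 [15,15], 4 [16,16], 4 [17,17]; all 14 values appear in both, in order. The LCS DP gives dp[18][17] = 14, so this is optimal.

14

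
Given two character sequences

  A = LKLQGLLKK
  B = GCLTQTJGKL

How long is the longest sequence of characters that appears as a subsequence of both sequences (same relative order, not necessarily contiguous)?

Pick L (A #1, B #3); then Q (A #4, B #5); then G (A #5, B #8); then L (A #7, B #10); all 4 characters appear in both, in order, and the DP table's final entry dp[9][10] is also 4, so no common subsequence is longer.

4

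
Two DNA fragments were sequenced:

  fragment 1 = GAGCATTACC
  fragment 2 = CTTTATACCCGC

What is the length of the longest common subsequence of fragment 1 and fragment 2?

One common subsequence of length 6: C [4,1] → A [5,5] → T [7,6] → A [8,7] → C [9,10] → C [10,12]. The LCS DP gives dp[10][12] = 6, so this is optimal.

6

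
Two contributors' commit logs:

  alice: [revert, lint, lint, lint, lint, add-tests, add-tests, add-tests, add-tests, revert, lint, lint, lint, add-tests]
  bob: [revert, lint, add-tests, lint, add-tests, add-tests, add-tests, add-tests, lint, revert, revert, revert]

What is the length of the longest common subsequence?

8

Pick revert (alice #1, bob #1) → lint (alice #2, bob #2) → lint (alice #5, bob #4) → add-tests (alice #6, bob #5) → add-tests (alice #7, bob #6) → add-tests (alice #8, bob #7) → add-tests (alice #9, bob #8) → revert (alice #10, bob #12); all 8 commits appear in both, in order, and the DP table's final entry dp[14][12] is also 8, so no common subsequence is longer.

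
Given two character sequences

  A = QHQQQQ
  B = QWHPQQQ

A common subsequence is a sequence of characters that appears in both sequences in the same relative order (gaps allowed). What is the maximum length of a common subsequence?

5

Let dp[i][j] be the LCS length of the first i characters of A and the first j characters of B. dp[i][j] = dp[i-1][j-1]+1 when the i-th and j-th characters match, else max(dp[i-1][j], dp[i][j-1]).
    ·  Q  W  H  P  Q  Q  Q
 ·  0  0  0  0  0  0  0  0
 Q  0  1  1  1  1  1  1  1
 H  0  1  1  2  2  2  2  2
 Q  0  1  1  2  2  3  3  3
 Q  0  1  1  2  2  3  4  4
 Q  0  1  1  2  2  3  4  5
 Q  0  1  1  2  2  3  4  5
dp[6][7] = 5. One LCS (by backtracking along matches): QHQQQ.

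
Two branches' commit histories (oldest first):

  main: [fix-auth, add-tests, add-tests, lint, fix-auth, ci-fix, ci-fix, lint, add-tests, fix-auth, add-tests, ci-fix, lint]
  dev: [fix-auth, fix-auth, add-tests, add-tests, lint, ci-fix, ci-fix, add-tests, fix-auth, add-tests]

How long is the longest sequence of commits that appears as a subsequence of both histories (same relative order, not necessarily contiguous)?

9

One common subsequence of length 9: fix-auth [1,2], add-tests [2,3], add-tests [3,4], lint [4,5], ci-fix [6,6], ci-fix [7,7], add-tests [9,8], fix-auth [10,9], add-tests [11,10], and the DP table's final entry dp[13][10] is also 9, so no common subsequence is longer.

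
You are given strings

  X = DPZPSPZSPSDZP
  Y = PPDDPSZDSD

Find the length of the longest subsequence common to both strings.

6

One common subsequence of length 6: D at X[1]=Y[4], P at X[4]=Y[5], S at X[5]=Y[6], Z at X[7]=Y[7], S at X[10]=Y[9], D at X[11]=Y[10]. The LCS DP gives dp[13][10] = 6, so this is optimal.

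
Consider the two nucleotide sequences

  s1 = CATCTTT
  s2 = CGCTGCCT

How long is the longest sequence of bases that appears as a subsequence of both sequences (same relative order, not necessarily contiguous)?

Pick C [1,3]; then T [3,4]; then C [4,7]; then T [7,8]; all 4 bases appear in both, in order. dp[7][8] = 4 confirms this is the maximum.

4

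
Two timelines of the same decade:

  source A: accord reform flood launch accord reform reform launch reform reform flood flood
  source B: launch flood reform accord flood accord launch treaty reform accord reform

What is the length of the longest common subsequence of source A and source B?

Pick accord (source A #1, source B #4) → flood (source A #3, source B #5) → accord (source A #5, source B #6) → launch (source A #8, source B #7) → reform (source A #9, source B #9) → reform (source A #10, source B #11); all 6 events appear in both, in order. dp[12][11] = 6 confirms this is the maximum.

6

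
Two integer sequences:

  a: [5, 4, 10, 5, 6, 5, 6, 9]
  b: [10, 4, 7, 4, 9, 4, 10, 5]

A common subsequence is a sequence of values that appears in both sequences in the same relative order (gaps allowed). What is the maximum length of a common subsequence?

Taking 4 (a #2, b #6); then 10 (a #3, b #7); then 5 (a #6, b #8) gives a common subsequence of length 3. dp[8][8] = 3 confirms this is the maximum.

3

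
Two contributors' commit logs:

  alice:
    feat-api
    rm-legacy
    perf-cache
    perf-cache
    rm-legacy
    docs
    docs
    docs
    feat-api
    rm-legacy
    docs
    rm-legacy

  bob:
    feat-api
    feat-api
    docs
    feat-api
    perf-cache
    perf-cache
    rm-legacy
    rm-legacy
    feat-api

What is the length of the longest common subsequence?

5

Match feat-api (alice #1, bob #4) → perf-cache (alice #3, bob #5) → perf-cache (alice #4, bob #6) → rm-legacy (alice #5, bob #8) → feat-api (alice #9, bob #9) — 5 commits in the same relative order in both, and the DP table's final entry dp[12][9] is also 5, so no common subsequence is longer.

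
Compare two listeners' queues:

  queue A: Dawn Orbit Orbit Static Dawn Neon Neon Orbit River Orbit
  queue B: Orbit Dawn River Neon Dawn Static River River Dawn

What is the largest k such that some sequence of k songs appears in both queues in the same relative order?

4

Pick Orbit (queue A #3, queue B #1) → Dawn (queue A #5, queue B #2) → Neon (queue A #6, queue B #4) → River (queue A #9, queue B #8); all 4 songs appear in both, in order, and the DP table's final entry dp[10][9] is also 4, so no common subsequence is longer.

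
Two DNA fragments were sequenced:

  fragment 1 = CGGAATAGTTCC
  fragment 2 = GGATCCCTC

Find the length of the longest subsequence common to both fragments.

Taking G (fragment 1 #2, fragment 2 #1), G (fragment 1 #3, fragment 2 #2), A (fragment 1 #5, fragment 2 #3), T (fragment 1 #6, fragment 2 #4), T (fragment 1 #10, fragment 2 #8), C (fragment 1 #12, fragment 2 #9) gives a common subsequence of length 6. Since dp[12][9] = 6, nothing longer is possible.

6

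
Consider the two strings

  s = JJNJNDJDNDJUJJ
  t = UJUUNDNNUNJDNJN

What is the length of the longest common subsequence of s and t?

One common subsequence of length 7: J (s #1, t #2), then N (s #3, t #8), then N (s #5, t #10), then J (s #7, t #11), then D (s #8, t #12), then N (s #9, t #13), then J (s #11, t #14). Since dp[14][15] = 7, nothing longer is possible.

7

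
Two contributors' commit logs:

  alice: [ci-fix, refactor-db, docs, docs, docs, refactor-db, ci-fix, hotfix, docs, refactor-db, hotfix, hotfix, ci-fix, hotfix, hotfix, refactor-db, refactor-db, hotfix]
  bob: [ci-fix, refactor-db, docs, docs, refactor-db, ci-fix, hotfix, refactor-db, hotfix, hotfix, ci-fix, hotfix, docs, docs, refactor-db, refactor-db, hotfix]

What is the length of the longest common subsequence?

Pick ci-fix [1,1] → refactor-db [2,2] → docs [4,3] → docs [5,4] → refactor-db [6,5] → ci-fix [7,6] → hotfix [8,7] → refactor-db [10,8] → hotfix [11,9] → hotfix [12,10] → ci-fix [13,11] → hotfix [14,12] → refactor-db [16,15] → refactor-db [17,16] → hotfix [18,17]; all 15 commits appear in both, in order. The LCS DP gives dp[18][17] = 15, so this is optimal.

15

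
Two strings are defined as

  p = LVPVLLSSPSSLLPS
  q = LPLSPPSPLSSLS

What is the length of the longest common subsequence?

10

Taking L (p #1, q #1) → P (p #3, q #2) → L (p #6, q #3) → S (p #7, q #4) → S (p #8, q #7) → P (p #9, q #8) → S (p #10, q #10) → S (p #11, q #11) → L (p #13, q #12) → S (p #15, q #13) gives a common subsequence of length 10. Since dp[15][13] = 10, nothing longer is possible.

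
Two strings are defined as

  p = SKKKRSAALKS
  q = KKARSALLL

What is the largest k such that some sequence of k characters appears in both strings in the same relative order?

6

Pick K (p #2, q #1); then K (p #3, q #2); then R (p #5, q #4); then S (p #6, q #5); then A (p #7, q #6); then L (p #9, q #9); all 6 characters appear in both, in order. The LCS DP gives dp[11][9] = 6, so this is optimal.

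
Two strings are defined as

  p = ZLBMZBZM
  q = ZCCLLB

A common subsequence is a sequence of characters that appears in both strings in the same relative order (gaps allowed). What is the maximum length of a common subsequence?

3

Taking Z at p[1]=q[1], L at p[2]=q[5], B at p[6]=q[6] gives a common subsequence of length 3. Since dp[8][6] = 3, nothing longer is possible.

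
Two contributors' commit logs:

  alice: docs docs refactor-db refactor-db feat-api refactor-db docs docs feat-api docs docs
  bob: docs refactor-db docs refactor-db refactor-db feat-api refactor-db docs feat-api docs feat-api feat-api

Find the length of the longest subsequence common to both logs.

Pick docs [1,1], then docs [2,3], then refactor-db [3,4], then refactor-db [4,5], then feat-api [5,6], then refactor-db [6,7], then docs [7,8], then docs [8,10], then feat-api [9,12]; all 9 commits appear in both, in order. The LCS DP gives dp[11][12] = 9, so this is optimal.

9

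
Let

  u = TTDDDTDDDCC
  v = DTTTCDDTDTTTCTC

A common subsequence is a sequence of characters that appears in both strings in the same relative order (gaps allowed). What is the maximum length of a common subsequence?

Pick T (u #1, v #3) → T (u #2, v #4) → D (u #3, v #6) → D (u #4, v #7) → D (u #5, v #9) → T (u #6, v #12) → C (u #10, v #13) → C (u #11, v #15); all 8 characters appear in both, in order, and the DP table's final entry dp[11][15] is also 8, so no common subsequence is longer.

8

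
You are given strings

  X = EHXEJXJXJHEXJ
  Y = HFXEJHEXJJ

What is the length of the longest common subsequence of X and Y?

Let dp[i][j] be the LCS length of the first i characters of X and the first j characters of Y. dp[i][j] = dp[i-1][j-1]+1 when the i-th and j-th characters match, else max(dp[i-1][j], dp[i][j-1]).
    ·  H  F  X  E  J  H  E  X  J  J
 ·  0  0  0  0  0  0  0  0  0  0  0
 E  0  0  0  0  1  1  1  1  1  1  1
 H  0  1  1  1  1  1  2  2  2  2  2
 X  0  1  1  2  2  2  2  2  3  3  3
 E  0  1  1  2  3  3  3  3  3  3  3
 J  0  1  1  2  3  4  4  4  4  4  4
 X  0  1  1  2  3  4  4  4  5  5  5
 J  0  1  1  2  3  4  4  4  5  6  6
 X  0  1  1  2  3  4  4  4  5  6  6
 J  0  1  1  2  3  4  4  4  5  6  7
 H  0  1  1  2  3  4  5  5  5  6  7
 E  0  1  1  2  3  4  5  6  6  6  7
 X  0  1  1  2  3  4  5  6  7  7  7
 J  0  1  1  2  3  4  5  6  7  8  8
dp[13][10] = 8. One LCS (by backtracking along matches): HXEJHEXJ.

8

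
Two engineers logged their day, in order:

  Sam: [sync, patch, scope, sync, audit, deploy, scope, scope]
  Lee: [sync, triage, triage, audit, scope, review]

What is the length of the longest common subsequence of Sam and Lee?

3

One common subsequence of length 3: sync at Sam[1]=Lee[1]; then audit at Sam[5]=Lee[4]; then scope at Sam[7]=Lee[5]. dp[8][6] = 3 confirms this is the maximum.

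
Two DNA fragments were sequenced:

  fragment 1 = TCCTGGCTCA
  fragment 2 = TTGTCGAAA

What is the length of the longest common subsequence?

Let dp[i][j] be the LCS length of the first i bases of fragment 1 and the first j bases of fragment 2. dp[i][j] = dp[i-1][j-1]+1 when the i-th and j-th bases match, else max(dp[i-1][j], dp[i][j-1]).
    ·  T  T  G  T  C  G  A  A  A
 ·  0  0  0  0  0  0  0  0  0  0
 T  0  1  1  1  1  1  1  1  1  1
 C  0  1  1  1  1  2  2  2  2  2
 C  0  1  1  1  1  2  2  2  2  2
 T  0  1  2  2  2  2  2  2  2  2
 G  0  1  2  3  3  3  3  3  3  3
 G  0  1  2  3  3  3  4  4  4  4
 C  0  1  2  3  3  4  4  4  4  4
 T  0  1  2  3  4  4  4  4  4  4
 C  0  1  2  3  4  5  5  5  5  5
 A  0  1  2  3  4  5  5  6  6  6
dp[10][9] = 6. One LCS (by backtracking along matches): TTGTCA.

6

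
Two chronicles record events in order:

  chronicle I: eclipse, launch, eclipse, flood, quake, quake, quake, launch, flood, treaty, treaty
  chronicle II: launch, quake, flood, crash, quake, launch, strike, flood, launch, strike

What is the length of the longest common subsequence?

One common subsequence of length 5: launch at chronicle I[2]=chronicle II[1], flood at chronicle I[4]=chronicle II[3], quake at chronicle I[7]=chronicle II[5], launch at chronicle I[8]=chronicle II[6], flood at chronicle I[9]=chronicle II[8]. dp[11][10] = 5 confirms this is the maximum.

5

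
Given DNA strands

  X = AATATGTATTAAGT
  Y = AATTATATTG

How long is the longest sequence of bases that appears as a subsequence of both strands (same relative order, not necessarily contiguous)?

9

One common subsequence of length 9: A (X #1, Y #1), A (X #2, Y #2), T (X #3, Y #4), A (X #4, Y #5), T (X #7, Y #6), A (X #8, Y #7), T (X #9, Y #8), T (X #10, Y #9), G (X #13, Y #10), and the DP table's final entry dp[14][10] is also 9, so no common subsequence is longer.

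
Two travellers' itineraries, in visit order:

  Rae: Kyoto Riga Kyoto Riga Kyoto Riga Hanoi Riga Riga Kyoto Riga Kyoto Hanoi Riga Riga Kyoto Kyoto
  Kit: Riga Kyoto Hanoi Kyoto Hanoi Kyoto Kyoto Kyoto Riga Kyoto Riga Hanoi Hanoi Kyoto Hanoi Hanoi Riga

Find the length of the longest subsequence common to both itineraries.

10

Match Riga [2,1] → Kyoto [3,2] → Kyoto [5,4] → Hanoi [7,5] → Riga [9,9] → Kyoto [10,10] → Riga [11,11] → Kyoto [12,14] → Hanoi [13,16] → Riga [15,17] — 10 stops in the same relative order in both. Since dp[17][17] = 10, nothing longer is possible.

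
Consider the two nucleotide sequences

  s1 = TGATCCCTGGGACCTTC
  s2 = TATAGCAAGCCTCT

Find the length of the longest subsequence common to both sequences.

Match T (s1 #1, s2 #1); then A (s1 #3, s2 #2); then T (s1 #4, s2 #3); then C (s1 #5, s2 #6); then C (s1 #6, s2 #10); then C (s1 #7, s2 #11); then T (s1 #8, s2 #12); then C (s1 #14, s2 #13); then T (s1 #16, s2 #14) — 9 bases in the same relative order in both, and the DP table's final entry dp[17][14] is also 9, so no common subsequence is longer.

9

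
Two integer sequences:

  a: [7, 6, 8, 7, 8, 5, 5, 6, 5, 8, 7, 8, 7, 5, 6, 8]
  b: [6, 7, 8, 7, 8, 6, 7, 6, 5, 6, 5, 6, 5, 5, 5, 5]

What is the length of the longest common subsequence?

One common subsequence of length 9: 7 at a[1]=b[2] → 8 at a[3]=b[3] → 7 at a[4]=b[4] → 8 at a[5]=b[5] → 5 at a[6]=b[9] → 5 at a[7]=b[11] → 6 at a[8]=b[12] → 5 at a[9]=b[15] → 5 at a[14]=b[16]. The LCS DP gives dp[16][16] = 9, so this is optimal.

9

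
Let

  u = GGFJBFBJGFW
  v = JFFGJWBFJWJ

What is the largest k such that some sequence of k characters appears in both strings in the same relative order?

One common subsequence of length 6: G (u #2, v #4), J (u #4, v #5), B (u #5, v #7), F (u #6, v #8), J (u #8, v #9), W (u #11, v #10). dp[11][11] = 6 confirms this is the maximum.

6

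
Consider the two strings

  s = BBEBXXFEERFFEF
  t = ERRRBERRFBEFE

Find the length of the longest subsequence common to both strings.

Pick E (s #3, t #1), then B (s #4, t #5), then E (s #8, t #6), then R (s #10, t #8), then F (s #11, t #9), then F (s #12, t #12), then E (s #13, t #13); all 7 characters appear in both, in order. The LCS DP gives dp[14][13] = 7, so this is optimal.

7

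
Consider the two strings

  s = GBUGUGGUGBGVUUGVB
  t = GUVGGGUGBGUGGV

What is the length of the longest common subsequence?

Pick G [1,1] → U [3,2] → G [4,4] → G [6,5] → G [7,6] → U [8,7] → G [9,8] → B [10,9] → G [11,10] → U [13,11] → G [15,13] → V [16,14]; all 12 characters appear in both, in order, and the DP table's final entry dp[17][14] is also 12, so no common subsequence is longer.

12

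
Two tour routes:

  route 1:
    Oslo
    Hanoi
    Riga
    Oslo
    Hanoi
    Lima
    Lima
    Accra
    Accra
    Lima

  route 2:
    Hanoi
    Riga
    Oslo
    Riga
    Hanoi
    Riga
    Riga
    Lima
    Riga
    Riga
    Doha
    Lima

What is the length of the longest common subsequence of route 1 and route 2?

6

Match Hanoi (route 1 #2, route 2 #1) → Riga (route 1 #3, route 2 #2) → Oslo (route 1 #4, route 2 #3) → Hanoi (route 1 #5, route 2 #5) → Lima (route 1 #6, route 2 #8) → Lima (route 1 #10, route 2 #12) — 6 stops in the same relative order in both. The LCS DP gives dp[10][12] = 6, so this is optimal.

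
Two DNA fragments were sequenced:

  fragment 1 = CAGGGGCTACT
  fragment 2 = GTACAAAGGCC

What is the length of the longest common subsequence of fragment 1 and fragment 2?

6

Pick C at fragment 1[1]=fragment 2[4]; then A at fragment 1[2]=fragment 2[7]; then G at fragment 1[5]=fragment 2[8]; then G at fragment 1[6]=fragment 2[9]; then C at fragment 1[7]=fragment 2[10]; then C at fragment 1[10]=fragment 2[11]; all 6 bases appear in both, in order. The LCS DP gives dp[11][11] = 6, so this is optimal.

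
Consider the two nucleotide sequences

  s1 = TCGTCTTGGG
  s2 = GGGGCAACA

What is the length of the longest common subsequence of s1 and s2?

Let dp[i][j] be the LCS length of the first i bases of s1 and the first j bases of s2. dp[i][j] = dp[i-1][j-1]+1 when the i-th and j-th bases match, else max(dp[i-1][j], dp[i][j-1]).
    ·  G  G  G  G  C  A  A  C  A
 ·  0  0  0  0  0  0  0  0  0  0
 T  0  0  0  0  0  0  0  0  0  0
 C  0  0  0  0  0  1  1  1  1  1
 G  0  1  1  1  1  1  1  1  1  1
 T  0  1  1  1  1  1  1  1  1  1
 C  0  1  1  1  1  2  2  2  2  2
 T  0  1  1  1  1  2  2  2  2  2
 T  0  1  1  1  1  2  2  2  2  2
 G  0  1  2  2  2  2  2  2  2  2
 G  0  1  2  3  3  3  3  3  3  3
 G  0  1  2  3  4  4  4  4  4  4
dp[10][9] = 4. One LCS (by backtracking along matches): GGGG.

4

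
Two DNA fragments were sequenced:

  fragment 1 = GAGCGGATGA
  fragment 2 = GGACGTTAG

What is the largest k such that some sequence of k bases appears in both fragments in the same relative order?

6

Pick G (fragment 1 #1, fragment 2 #2); then A (fragment 1 #2, fragment 2 #3); then C (fragment 1 #4, fragment 2 #4); then G (fragment 1 #5, fragment 2 #5); then A (fragment 1 #7, fragment 2 #8); then G (fragment 1 #9, fragment 2 #9); all 6 bases appear in both, in order. dp[10][9] = 6 confirms this is the maximum.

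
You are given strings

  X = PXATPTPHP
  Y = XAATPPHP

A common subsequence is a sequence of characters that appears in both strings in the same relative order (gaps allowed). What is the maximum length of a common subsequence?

One common subsequence of length 7: X [2,1], then A [3,3], then T [4,4], then P [5,5], then P [7,6], then H [8,7], then P [9,8]. The LCS DP gives dp[9][8] = 7, so this is optimal.

7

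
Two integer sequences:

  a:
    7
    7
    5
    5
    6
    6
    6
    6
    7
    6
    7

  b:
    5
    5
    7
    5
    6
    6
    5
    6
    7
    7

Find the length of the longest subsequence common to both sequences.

One common subsequence of length 7: 7 at a[2]=b[3], 5 at a[4]=b[4], 6 at a[5]=b[5], 6 at a[6]=b[6], 6 at a[8]=b[8], 7 at a[9]=b[9], 7 at a[11]=b[10]. dp[11][10] = 7 confirms this is the maximum.

7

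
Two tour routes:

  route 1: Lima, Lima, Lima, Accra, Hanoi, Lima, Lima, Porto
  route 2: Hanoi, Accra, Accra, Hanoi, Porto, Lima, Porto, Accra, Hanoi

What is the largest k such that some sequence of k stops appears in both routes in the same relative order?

4

Taking Accra [4,3] → Hanoi [5,4] → Lima [7,6] → Porto [8,7] gives a common subsequence of length 4. The LCS DP gives dp[8][9] = 4, so this is optimal.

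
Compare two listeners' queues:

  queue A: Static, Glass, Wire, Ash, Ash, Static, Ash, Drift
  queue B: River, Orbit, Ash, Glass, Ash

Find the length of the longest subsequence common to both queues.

2

Taking Glass [2,4]; then Ash [7,5] gives a common subsequence of length 2. dp[8][5] = 2 confirms this is the maximum.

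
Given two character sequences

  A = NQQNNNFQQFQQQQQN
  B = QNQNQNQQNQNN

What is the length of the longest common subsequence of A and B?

Taking N at A[1]=B[2], then Q at A[2]=B[3], then Q at A[3]=B[5], then N at A[6]=B[6], then Q at A[8]=B[7], then Q at A[9]=B[8], then Q at A[11]=B[10], then N at A[16]=B[12] gives a common subsequence of length 8. dp[16][12] = 8 confirms this is the maximum.

8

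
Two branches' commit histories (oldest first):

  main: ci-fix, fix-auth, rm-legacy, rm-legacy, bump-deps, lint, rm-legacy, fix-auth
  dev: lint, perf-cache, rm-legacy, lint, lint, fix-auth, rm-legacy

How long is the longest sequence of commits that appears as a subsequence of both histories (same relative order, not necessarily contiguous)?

Pick rm-legacy at main[3]=dev[3]; then lint at main[6]=dev[5]; then rm-legacy at main[7]=dev[7]; all 3 commits appear in both, in order. dp[8][7] = 3 confirms this is the maximum.

3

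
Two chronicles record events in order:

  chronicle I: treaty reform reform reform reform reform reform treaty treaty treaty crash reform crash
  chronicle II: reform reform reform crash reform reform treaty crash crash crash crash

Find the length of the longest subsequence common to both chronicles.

8

Pick reform [2,1]; then reform [3,2]; then reform [4,3]; then reform [6,5]; then reform [7,6]; then treaty [8,7]; then crash [11,10]; then crash [13,11]; all 8 events appear in both, in order, and the DP table's final entry dp[13][11] is also 8, so no common subsequence is longer.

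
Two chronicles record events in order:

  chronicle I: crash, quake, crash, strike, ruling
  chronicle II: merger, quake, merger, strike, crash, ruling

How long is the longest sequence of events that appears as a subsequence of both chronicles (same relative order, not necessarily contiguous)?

3

One common subsequence of length 3: quake [2,2]; then crash [3,5]; then ruling [5,6]. The LCS DP gives dp[5][6] = 3, so this is optimal.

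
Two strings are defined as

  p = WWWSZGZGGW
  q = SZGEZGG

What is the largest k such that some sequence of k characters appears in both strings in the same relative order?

6

Pick S (p #4, q #1) → Z (p #5, q #2) → G (p #6, q #3) → Z (p #7, q #5) → G (p #8, q #6) → G (p #9, q #7); all 6 characters appear in both, in order. The LCS DP gives dp[10][7] = 6, so this is optimal.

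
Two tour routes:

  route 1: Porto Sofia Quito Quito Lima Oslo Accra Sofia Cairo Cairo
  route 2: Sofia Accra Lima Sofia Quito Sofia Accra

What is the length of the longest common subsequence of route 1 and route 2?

3

One common subsequence of length 3: Sofia [2,4], then Quito [3,5], then Accra [7,7], and the DP table's final entry dp[10][7] is also 3, so no common subsequence is longer.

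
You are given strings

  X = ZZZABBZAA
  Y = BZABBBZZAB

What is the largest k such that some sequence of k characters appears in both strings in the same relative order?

Match Z at X[3]=Y[2] → A at X[4]=Y[3] → B at X[5]=Y[5] → B at X[6]=Y[6] → Z at X[7]=Y[8] → A at X[8]=Y[9] — 6 characters in the same relative order in both. The LCS DP gives dp[9][10] = 6, so this is optimal.

6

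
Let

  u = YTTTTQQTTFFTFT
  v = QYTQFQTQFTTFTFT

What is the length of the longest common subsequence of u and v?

10

Taking Y [1,2], then T [2,3], then T [5,7], then Q [6,8], then T [8,10], then T [9,11], then F [11,12], then T [12,13], then F [13,14], then T [14,15] gives a common subsequence of length 10. The LCS DP gives dp[14][15] = 10, so this is optimal.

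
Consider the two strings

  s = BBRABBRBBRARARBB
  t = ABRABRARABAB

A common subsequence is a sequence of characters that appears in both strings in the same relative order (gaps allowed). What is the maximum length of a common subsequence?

10

Pick B [2,2] → R [3,3] → A [4,4] → B [9,5] → R [10,6] → A [11,7] → R [12,8] → A [13,9] → B [15,10] → B [16,12]; all 10 characters appear in both, in order, and the DP table's final entry dp[16][12] is also 10, so no common subsequence is longer.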